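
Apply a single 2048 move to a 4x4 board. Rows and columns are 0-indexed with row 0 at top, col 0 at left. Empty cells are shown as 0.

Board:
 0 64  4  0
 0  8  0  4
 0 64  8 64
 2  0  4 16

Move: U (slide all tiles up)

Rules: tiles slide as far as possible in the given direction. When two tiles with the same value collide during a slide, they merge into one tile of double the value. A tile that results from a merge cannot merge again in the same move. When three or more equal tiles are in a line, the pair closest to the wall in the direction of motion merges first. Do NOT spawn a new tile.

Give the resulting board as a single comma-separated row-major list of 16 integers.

Slide up:
col 0: [0, 0, 0, 2] -> [2, 0, 0, 0]
col 1: [64, 8, 64, 0] -> [64, 8, 64, 0]
col 2: [4, 0, 8, 4] -> [4, 8, 4, 0]
col 3: [0, 4, 64, 16] -> [4, 64, 16, 0]

Answer: 2, 64, 4, 4, 0, 8, 8, 64, 0, 64, 4, 16, 0, 0, 0, 0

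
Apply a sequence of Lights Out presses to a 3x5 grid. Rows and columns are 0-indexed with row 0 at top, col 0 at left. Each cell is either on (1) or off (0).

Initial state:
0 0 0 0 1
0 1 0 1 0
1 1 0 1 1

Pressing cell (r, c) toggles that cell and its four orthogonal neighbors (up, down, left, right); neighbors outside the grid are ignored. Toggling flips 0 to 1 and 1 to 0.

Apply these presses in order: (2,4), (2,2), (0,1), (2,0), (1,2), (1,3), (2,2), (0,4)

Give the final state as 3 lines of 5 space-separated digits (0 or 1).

Answer: 1 1 0 0 0
1 1 0 1 1
0 0 1 1 0

Derivation:
After press 1 at (2,4):
0 0 0 0 1
0 1 0 1 1
1 1 0 0 0

After press 2 at (2,2):
0 0 0 0 1
0 1 1 1 1
1 0 1 1 0

After press 3 at (0,1):
1 1 1 0 1
0 0 1 1 1
1 0 1 1 0

After press 4 at (2,0):
1 1 1 0 1
1 0 1 1 1
0 1 1 1 0

After press 5 at (1,2):
1 1 0 0 1
1 1 0 0 1
0 1 0 1 0

After press 6 at (1,3):
1 1 0 1 1
1 1 1 1 0
0 1 0 0 0

After press 7 at (2,2):
1 1 0 1 1
1 1 0 1 0
0 0 1 1 0

After press 8 at (0,4):
1 1 0 0 0
1 1 0 1 1
0 0 1 1 0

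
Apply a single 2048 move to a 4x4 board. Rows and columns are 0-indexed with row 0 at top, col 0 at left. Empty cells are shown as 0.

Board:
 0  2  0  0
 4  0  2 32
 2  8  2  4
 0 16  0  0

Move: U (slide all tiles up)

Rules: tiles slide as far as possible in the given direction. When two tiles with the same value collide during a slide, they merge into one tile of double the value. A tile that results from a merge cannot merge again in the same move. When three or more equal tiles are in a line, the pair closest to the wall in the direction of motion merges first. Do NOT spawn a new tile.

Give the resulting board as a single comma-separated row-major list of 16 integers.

Slide up:
col 0: [0, 4, 2, 0] -> [4, 2, 0, 0]
col 1: [2, 0, 8, 16] -> [2, 8, 16, 0]
col 2: [0, 2, 2, 0] -> [4, 0, 0, 0]
col 3: [0, 32, 4, 0] -> [32, 4, 0, 0]

Answer: 4, 2, 4, 32, 2, 8, 0, 4, 0, 16, 0, 0, 0, 0, 0, 0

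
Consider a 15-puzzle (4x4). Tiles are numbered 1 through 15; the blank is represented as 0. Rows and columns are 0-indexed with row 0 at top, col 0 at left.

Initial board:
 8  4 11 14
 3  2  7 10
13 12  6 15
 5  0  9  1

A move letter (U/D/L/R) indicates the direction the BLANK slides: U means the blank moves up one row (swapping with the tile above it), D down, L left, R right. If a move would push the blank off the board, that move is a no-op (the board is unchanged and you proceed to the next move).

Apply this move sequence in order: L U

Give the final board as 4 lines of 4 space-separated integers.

Answer:  8  4 11 14
 3  2  7 10
 0 12  6 15
13  5  9  1

Derivation:
After move 1 (L):
 8  4 11 14
 3  2  7 10
13 12  6 15
 0  5  9  1

After move 2 (U):
 8  4 11 14
 3  2  7 10
 0 12  6 15
13  5  9  1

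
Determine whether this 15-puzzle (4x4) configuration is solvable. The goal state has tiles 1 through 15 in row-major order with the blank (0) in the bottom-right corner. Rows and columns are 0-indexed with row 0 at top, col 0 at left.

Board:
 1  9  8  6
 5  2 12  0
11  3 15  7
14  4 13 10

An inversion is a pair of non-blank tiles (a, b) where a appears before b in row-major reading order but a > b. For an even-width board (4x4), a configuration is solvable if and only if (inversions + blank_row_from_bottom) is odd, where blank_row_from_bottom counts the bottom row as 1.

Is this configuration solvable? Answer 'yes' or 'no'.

Inversions: 39
Blank is in row 1 (0-indexed from top), which is row 3 counting from the bottom (bottom = 1).
39 + 3 = 42, which is even, so the puzzle is not solvable.

Answer: no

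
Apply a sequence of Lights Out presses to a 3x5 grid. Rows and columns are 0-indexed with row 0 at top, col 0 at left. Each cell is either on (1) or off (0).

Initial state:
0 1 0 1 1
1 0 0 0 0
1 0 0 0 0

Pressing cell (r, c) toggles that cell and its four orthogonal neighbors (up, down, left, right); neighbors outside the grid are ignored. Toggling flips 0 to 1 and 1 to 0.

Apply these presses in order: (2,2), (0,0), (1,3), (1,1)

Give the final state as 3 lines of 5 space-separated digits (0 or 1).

After press 1 at (2,2):
0 1 0 1 1
1 0 1 0 0
1 1 1 1 0

After press 2 at (0,0):
1 0 0 1 1
0 0 1 0 0
1 1 1 1 0

After press 3 at (1,3):
1 0 0 0 1
0 0 0 1 1
1 1 1 0 0

After press 4 at (1,1):
1 1 0 0 1
1 1 1 1 1
1 0 1 0 0

Answer: 1 1 0 0 1
1 1 1 1 1
1 0 1 0 0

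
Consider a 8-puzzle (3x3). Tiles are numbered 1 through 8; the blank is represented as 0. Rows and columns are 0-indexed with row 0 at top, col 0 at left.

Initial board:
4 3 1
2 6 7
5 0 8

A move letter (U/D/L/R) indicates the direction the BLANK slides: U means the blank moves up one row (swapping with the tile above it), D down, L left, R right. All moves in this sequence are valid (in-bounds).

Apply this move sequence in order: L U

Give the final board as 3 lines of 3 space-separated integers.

Answer: 4 3 1
0 6 7
2 5 8

Derivation:
After move 1 (L):
4 3 1
2 6 7
0 5 8

After move 2 (U):
4 3 1
0 6 7
2 5 8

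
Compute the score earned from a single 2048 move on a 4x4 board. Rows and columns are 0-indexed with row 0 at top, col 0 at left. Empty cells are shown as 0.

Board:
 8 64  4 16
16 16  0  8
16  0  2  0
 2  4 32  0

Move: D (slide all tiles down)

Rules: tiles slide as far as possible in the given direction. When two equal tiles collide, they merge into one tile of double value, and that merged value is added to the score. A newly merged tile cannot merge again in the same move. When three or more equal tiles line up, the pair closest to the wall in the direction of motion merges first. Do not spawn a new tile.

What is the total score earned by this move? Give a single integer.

Slide down:
col 0: [8, 16, 16, 2] -> [0, 8, 32, 2]  score +32 (running 32)
col 1: [64, 16, 0, 4] -> [0, 64, 16, 4]  score +0 (running 32)
col 2: [4, 0, 2, 32] -> [0, 4, 2, 32]  score +0 (running 32)
col 3: [16, 8, 0, 0] -> [0, 0, 16, 8]  score +0 (running 32)
Board after move:
 0  0  0  0
 8 64  4  0
32 16  2 16
 2  4 32  8

Answer: 32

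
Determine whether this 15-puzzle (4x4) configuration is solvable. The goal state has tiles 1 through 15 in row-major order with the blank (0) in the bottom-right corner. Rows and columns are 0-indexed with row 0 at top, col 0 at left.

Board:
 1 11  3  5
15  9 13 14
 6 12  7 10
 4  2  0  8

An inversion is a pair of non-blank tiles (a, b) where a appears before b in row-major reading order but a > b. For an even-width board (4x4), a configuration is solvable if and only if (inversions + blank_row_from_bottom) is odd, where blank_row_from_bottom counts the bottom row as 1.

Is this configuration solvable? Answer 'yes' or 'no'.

Inversions: 54
Blank is in row 3 (0-indexed from top), which is row 1 counting from the bottom (bottom = 1).
54 + 1 = 55, which is odd, so the puzzle is solvable.

Answer: yes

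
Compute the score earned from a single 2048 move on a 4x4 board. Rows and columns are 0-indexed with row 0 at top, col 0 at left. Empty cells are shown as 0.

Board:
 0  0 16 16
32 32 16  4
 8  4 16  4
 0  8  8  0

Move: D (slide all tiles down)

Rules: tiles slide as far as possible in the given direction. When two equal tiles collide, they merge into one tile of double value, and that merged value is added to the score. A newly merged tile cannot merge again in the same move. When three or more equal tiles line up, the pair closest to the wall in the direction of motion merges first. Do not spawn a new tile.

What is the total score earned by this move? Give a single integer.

Answer: 40

Derivation:
Slide down:
col 0: [0, 32, 8, 0] -> [0, 0, 32, 8]  score +0 (running 0)
col 1: [0, 32, 4, 8] -> [0, 32, 4, 8]  score +0 (running 0)
col 2: [16, 16, 16, 8] -> [0, 16, 32, 8]  score +32 (running 32)
col 3: [16, 4, 4, 0] -> [0, 0, 16, 8]  score +8 (running 40)
Board after move:
 0  0  0  0
 0 32 16  0
32  4 32 16
 8  8  8  8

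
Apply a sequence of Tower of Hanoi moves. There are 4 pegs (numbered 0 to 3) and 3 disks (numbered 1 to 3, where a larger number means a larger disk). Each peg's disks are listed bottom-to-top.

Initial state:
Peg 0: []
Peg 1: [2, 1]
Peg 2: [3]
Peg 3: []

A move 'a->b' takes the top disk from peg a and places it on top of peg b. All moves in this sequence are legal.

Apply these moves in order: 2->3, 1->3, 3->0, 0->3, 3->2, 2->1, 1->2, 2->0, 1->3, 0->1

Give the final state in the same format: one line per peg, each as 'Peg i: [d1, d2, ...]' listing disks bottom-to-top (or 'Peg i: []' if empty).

Answer: Peg 0: []
Peg 1: [1]
Peg 2: []
Peg 3: [3, 2]

Derivation:
After move 1 (2->3):
Peg 0: []
Peg 1: [2, 1]
Peg 2: []
Peg 3: [3]

After move 2 (1->3):
Peg 0: []
Peg 1: [2]
Peg 2: []
Peg 3: [3, 1]

After move 3 (3->0):
Peg 0: [1]
Peg 1: [2]
Peg 2: []
Peg 3: [3]

After move 4 (0->3):
Peg 0: []
Peg 1: [2]
Peg 2: []
Peg 3: [3, 1]

After move 5 (3->2):
Peg 0: []
Peg 1: [2]
Peg 2: [1]
Peg 3: [3]

After move 6 (2->1):
Peg 0: []
Peg 1: [2, 1]
Peg 2: []
Peg 3: [3]

After move 7 (1->2):
Peg 0: []
Peg 1: [2]
Peg 2: [1]
Peg 3: [3]

After move 8 (2->0):
Peg 0: [1]
Peg 1: [2]
Peg 2: []
Peg 3: [3]

After move 9 (1->3):
Peg 0: [1]
Peg 1: []
Peg 2: []
Peg 3: [3, 2]

After move 10 (0->1):
Peg 0: []
Peg 1: [1]
Peg 2: []
Peg 3: [3, 2]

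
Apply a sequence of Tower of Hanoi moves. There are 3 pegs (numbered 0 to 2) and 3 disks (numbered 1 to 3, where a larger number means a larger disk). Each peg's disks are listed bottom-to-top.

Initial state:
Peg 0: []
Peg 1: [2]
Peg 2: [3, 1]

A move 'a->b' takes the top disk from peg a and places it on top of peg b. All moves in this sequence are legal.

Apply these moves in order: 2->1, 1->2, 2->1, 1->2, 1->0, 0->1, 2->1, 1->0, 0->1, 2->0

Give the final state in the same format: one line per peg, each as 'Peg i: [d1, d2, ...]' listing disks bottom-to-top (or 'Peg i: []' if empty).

Answer: Peg 0: [3]
Peg 1: [2, 1]
Peg 2: []

Derivation:
After move 1 (2->1):
Peg 0: []
Peg 1: [2, 1]
Peg 2: [3]

After move 2 (1->2):
Peg 0: []
Peg 1: [2]
Peg 2: [3, 1]

After move 3 (2->1):
Peg 0: []
Peg 1: [2, 1]
Peg 2: [3]

After move 4 (1->2):
Peg 0: []
Peg 1: [2]
Peg 2: [3, 1]

After move 5 (1->0):
Peg 0: [2]
Peg 1: []
Peg 2: [3, 1]

After move 6 (0->1):
Peg 0: []
Peg 1: [2]
Peg 2: [3, 1]

After move 7 (2->1):
Peg 0: []
Peg 1: [2, 1]
Peg 2: [3]

After move 8 (1->0):
Peg 0: [1]
Peg 1: [2]
Peg 2: [3]

After move 9 (0->1):
Peg 0: []
Peg 1: [2, 1]
Peg 2: [3]

After move 10 (2->0):
Peg 0: [3]
Peg 1: [2, 1]
Peg 2: []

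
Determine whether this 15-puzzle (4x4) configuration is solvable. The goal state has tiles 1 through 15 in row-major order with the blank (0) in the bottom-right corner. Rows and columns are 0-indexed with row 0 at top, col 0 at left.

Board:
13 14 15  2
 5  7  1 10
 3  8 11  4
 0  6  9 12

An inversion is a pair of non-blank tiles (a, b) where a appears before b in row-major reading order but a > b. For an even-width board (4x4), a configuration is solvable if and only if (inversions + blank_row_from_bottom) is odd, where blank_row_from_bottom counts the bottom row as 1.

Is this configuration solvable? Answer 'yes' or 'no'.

Answer: yes

Derivation:
Inversions: 54
Blank is in row 3 (0-indexed from top), which is row 1 counting from the bottom (bottom = 1).
54 + 1 = 55, which is odd, so the puzzle is solvable.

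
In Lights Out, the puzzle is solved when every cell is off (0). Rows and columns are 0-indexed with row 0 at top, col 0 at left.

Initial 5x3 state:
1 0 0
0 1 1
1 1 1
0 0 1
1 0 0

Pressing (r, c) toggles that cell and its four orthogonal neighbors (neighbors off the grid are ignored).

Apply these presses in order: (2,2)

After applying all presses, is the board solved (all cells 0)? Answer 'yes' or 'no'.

Answer: no

Derivation:
After press 1 at (2,2):
1 0 0
0 1 0
1 0 0
0 0 0
1 0 0

Lights still on: 4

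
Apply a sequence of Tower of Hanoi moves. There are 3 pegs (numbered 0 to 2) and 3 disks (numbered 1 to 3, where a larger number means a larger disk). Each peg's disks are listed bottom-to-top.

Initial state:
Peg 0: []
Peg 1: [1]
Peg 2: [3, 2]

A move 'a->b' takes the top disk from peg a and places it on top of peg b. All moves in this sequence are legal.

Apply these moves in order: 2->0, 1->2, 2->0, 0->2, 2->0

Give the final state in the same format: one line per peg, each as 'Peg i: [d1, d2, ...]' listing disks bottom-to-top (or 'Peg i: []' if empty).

Answer: Peg 0: [2, 1]
Peg 1: []
Peg 2: [3]

Derivation:
After move 1 (2->0):
Peg 0: [2]
Peg 1: [1]
Peg 2: [3]

After move 2 (1->2):
Peg 0: [2]
Peg 1: []
Peg 2: [3, 1]

After move 3 (2->0):
Peg 0: [2, 1]
Peg 1: []
Peg 2: [3]

After move 4 (0->2):
Peg 0: [2]
Peg 1: []
Peg 2: [3, 1]

After move 5 (2->0):
Peg 0: [2, 1]
Peg 1: []
Peg 2: [3]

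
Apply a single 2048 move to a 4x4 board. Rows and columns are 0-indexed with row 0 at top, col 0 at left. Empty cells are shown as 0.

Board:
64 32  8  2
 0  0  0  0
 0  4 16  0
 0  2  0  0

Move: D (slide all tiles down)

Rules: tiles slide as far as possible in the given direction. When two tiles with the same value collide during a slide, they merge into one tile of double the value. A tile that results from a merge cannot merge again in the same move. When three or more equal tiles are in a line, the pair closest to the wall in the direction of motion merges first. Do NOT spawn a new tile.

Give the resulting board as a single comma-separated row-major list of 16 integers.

Slide down:
col 0: [64, 0, 0, 0] -> [0, 0, 0, 64]
col 1: [32, 0, 4, 2] -> [0, 32, 4, 2]
col 2: [8, 0, 16, 0] -> [0, 0, 8, 16]
col 3: [2, 0, 0, 0] -> [0, 0, 0, 2]

Answer: 0, 0, 0, 0, 0, 32, 0, 0, 0, 4, 8, 0, 64, 2, 16, 2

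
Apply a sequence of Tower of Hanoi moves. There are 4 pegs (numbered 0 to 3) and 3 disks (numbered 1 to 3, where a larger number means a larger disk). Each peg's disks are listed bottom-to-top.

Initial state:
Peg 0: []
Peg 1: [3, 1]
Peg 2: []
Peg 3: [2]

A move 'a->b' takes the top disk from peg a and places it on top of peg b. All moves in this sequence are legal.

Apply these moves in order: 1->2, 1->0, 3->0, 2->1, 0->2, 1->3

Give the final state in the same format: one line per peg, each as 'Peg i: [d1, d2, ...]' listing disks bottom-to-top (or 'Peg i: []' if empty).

After move 1 (1->2):
Peg 0: []
Peg 1: [3]
Peg 2: [1]
Peg 3: [2]

After move 2 (1->0):
Peg 0: [3]
Peg 1: []
Peg 2: [1]
Peg 3: [2]

After move 3 (3->0):
Peg 0: [3, 2]
Peg 1: []
Peg 2: [1]
Peg 3: []

After move 4 (2->1):
Peg 0: [3, 2]
Peg 1: [1]
Peg 2: []
Peg 3: []

After move 5 (0->2):
Peg 0: [3]
Peg 1: [1]
Peg 2: [2]
Peg 3: []

After move 6 (1->3):
Peg 0: [3]
Peg 1: []
Peg 2: [2]
Peg 3: [1]

Answer: Peg 0: [3]
Peg 1: []
Peg 2: [2]
Peg 3: [1]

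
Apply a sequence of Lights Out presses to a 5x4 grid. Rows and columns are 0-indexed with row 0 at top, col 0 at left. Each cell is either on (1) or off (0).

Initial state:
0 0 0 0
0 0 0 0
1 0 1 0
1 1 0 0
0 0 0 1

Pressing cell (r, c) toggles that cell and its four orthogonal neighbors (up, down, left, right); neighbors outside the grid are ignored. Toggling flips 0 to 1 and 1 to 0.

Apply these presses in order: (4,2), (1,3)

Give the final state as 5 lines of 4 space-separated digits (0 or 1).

Answer: 0 0 0 1
0 0 1 1
1 0 1 1
1 1 1 0
0 1 1 0

Derivation:
After press 1 at (4,2):
0 0 0 0
0 0 0 0
1 0 1 0
1 1 1 0
0 1 1 0

After press 2 at (1,3):
0 0 0 1
0 0 1 1
1 0 1 1
1 1 1 0
0 1 1 0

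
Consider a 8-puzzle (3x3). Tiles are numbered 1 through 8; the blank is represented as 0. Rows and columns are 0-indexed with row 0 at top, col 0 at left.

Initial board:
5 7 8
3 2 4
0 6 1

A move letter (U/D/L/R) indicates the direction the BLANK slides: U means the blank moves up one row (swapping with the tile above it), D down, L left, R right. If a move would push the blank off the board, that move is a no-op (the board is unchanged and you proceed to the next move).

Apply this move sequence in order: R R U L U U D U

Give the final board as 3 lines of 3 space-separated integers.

Answer: 5 0 8
3 7 2
6 1 4

Derivation:
After move 1 (R):
5 7 8
3 2 4
6 0 1

After move 2 (R):
5 7 8
3 2 4
6 1 0

After move 3 (U):
5 7 8
3 2 0
6 1 4

After move 4 (L):
5 7 8
3 0 2
6 1 4

After move 5 (U):
5 0 8
3 7 2
6 1 4

After move 6 (U):
5 0 8
3 7 2
6 1 4

After move 7 (D):
5 7 8
3 0 2
6 1 4

After move 8 (U):
5 0 8
3 7 2
6 1 4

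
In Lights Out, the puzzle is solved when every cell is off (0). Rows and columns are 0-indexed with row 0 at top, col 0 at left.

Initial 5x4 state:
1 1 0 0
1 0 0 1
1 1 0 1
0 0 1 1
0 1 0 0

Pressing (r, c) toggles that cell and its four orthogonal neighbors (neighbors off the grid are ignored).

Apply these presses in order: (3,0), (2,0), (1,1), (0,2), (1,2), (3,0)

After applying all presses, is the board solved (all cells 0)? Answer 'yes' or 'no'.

Answer: no

Derivation:
After press 1 at (3,0):
1 1 0 0
1 0 0 1
0 1 0 1
1 1 1 1
1 1 0 0

After press 2 at (2,0):
1 1 0 0
0 0 0 1
1 0 0 1
0 1 1 1
1 1 0 0

After press 3 at (1,1):
1 0 0 0
1 1 1 1
1 1 0 1
0 1 1 1
1 1 0 0

After press 4 at (0,2):
1 1 1 1
1 1 0 1
1 1 0 1
0 1 1 1
1 1 0 0

After press 5 at (1,2):
1 1 0 1
1 0 1 0
1 1 1 1
0 1 1 1
1 1 0 0

After press 6 at (3,0):
1 1 0 1
1 0 1 0
0 1 1 1
1 0 1 1
0 1 0 0

Lights still on: 12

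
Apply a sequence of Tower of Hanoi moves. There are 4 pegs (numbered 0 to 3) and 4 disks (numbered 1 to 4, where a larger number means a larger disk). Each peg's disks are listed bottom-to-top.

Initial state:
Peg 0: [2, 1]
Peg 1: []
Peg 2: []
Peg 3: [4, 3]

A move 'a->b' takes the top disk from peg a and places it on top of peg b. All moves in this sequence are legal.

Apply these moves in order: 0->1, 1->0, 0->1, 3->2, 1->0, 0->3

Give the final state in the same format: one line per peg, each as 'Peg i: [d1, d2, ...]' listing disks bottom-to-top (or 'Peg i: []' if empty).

Answer: Peg 0: [2]
Peg 1: []
Peg 2: [3]
Peg 3: [4, 1]

Derivation:
After move 1 (0->1):
Peg 0: [2]
Peg 1: [1]
Peg 2: []
Peg 3: [4, 3]

After move 2 (1->0):
Peg 0: [2, 1]
Peg 1: []
Peg 2: []
Peg 3: [4, 3]

After move 3 (0->1):
Peg 0: [2]
Peg 1: [1]
Peg 2: []
Peg 3: [4, 3]

After move 4 (3->2):
Peg 0: [2]
Peg 1: [1]
Peg 2: [3]
Peg 3: [4]

After move 5 (1->0):
Peg 0: [2, 1]
Peg 1: []
Peg 2: [3]
Peg 3: [4]

After move 6 (0->3):
Peg 0: [2]
Peg 1: []
Peg 2: [3]
Peg 3: [4, 1]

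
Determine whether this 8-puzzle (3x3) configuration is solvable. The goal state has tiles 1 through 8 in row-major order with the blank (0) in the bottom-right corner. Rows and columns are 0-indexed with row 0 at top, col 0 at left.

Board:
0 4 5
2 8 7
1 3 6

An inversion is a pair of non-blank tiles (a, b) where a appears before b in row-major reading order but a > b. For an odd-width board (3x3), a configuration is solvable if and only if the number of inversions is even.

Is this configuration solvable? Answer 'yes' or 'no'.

Inversions (pairs i<j in row-major order where tile[i] > tile[j] > 0): 14
14 is even, so the puzzle is solvable.

Answer: yes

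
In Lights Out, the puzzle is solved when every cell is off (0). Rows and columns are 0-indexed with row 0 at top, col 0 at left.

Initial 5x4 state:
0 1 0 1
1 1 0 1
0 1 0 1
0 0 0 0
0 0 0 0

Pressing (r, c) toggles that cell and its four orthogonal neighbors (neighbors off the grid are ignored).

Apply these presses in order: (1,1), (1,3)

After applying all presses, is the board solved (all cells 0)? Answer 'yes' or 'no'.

Answer: yes

Derivation:
After press 1 at (1,1):
0 0 0 1
0 0 1 1
0 0 0 1
0 0 0 0
0 0 0 0

After press 2 at (1,3):
0 0 0 0
0 0 0 0
0 0 0 0
0 0 0 0
0 0 0 0

Lights still on: 0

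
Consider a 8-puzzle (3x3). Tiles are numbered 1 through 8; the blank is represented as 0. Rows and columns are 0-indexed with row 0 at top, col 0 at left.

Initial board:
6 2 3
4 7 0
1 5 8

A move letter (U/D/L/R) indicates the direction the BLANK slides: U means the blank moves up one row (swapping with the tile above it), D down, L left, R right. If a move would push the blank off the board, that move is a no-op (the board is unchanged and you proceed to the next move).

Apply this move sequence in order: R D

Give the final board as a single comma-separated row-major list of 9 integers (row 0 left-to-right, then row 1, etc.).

After move 1 (R):
6 2 3
4 7 0
1 5 8

After move 2 (D):
6 2 3
4 7 8
1 5 0

Answer: 6, 2, 3, 4, 7, 8, 1, 5, 0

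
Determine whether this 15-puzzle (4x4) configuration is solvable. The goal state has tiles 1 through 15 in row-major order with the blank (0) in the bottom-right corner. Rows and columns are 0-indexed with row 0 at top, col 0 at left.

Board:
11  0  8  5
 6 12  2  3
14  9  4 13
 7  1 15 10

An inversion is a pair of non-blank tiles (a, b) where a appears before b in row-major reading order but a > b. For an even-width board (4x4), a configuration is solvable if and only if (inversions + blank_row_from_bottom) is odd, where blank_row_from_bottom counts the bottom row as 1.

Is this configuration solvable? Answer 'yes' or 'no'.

Answer: yes

Derivation:
Inversions: 49
Blank is in row 0 (0-indexed from top), which is row 4 counting from the bottom (bottom = 1).
49 + 4 = 53, which is odd, so the puzzle is solvable.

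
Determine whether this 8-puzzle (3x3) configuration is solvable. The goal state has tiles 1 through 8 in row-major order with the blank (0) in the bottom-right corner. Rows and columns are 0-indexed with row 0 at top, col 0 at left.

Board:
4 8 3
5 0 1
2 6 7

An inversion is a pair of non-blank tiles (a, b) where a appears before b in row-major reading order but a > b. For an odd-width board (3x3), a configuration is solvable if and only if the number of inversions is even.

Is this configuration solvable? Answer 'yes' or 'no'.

Inversions (pairs i<j in row-major order where tile[i] > tile[j] > 0): 13
13 is odd, so the puzzle is not solvable.

Answer: no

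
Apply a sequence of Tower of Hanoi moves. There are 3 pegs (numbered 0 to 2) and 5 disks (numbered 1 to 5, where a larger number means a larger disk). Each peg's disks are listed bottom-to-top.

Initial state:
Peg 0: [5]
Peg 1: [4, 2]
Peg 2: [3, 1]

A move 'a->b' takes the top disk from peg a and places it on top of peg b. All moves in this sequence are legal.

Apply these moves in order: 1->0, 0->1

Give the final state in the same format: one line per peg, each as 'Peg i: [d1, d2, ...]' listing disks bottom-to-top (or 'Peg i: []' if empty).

After move 1 (1->0):
Peg 0: [5, 2]
Peg 1: [4]
Peg 2: [3, 1]

After move 2 (0->1):
Peg 0: [5]
Peg 1: [4, 2]
Peg 2: [3, 1]

Answer: Peg 0: [5]
Peg 1: [4, 2]
Peg 2: [3, 1]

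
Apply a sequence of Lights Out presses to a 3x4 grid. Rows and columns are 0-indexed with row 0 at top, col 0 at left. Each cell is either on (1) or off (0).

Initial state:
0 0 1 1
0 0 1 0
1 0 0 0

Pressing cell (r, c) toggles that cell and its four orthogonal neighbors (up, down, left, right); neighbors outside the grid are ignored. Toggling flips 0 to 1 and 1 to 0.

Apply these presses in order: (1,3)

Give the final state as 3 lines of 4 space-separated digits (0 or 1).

After press 1 at (1,3):
0 0 1 0
0 0 0 1
1 0 0 1

Answer: 0 0 1 0
0 0 0 1
1 0 0 1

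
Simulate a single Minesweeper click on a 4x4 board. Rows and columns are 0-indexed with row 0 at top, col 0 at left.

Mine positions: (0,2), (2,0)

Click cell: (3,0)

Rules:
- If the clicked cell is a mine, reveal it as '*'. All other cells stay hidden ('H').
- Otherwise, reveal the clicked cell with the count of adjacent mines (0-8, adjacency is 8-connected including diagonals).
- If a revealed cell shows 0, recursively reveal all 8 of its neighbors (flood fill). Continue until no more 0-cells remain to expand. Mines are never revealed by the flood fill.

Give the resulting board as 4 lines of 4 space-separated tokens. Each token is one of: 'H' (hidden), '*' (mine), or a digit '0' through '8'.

H H H H
H H H H
H H H H
1 H H H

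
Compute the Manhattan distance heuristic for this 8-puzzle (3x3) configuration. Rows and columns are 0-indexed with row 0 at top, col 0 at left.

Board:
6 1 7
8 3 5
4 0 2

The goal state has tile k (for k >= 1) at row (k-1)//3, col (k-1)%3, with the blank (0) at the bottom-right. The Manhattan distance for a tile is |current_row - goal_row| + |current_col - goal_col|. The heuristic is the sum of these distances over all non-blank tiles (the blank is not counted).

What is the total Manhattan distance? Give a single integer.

Answer: 17

Derivation:
Tile 6: at (0,0), goal (1,2), distance |0-1|+|0-2| = 3
Tile 1: at (0,1), goal (0,0), distance |0-0|+|1-0| = 1
Tile 7: at (0,2), goal (2,0), distance |0-2|+|2-0| = 4
Tile 8: at (1,0), goal (2,1), distance |1-2|+|0-1| = 2
Tile 3: at (1,1), goal (0,2), distance |1-0|+|1-2| = 2
Tile 5: at (1,2), goal (1,1), distance |1-1|+|2-1| = 1
Tile 4: at (2,0), goal (1,0), distance |2-1|+|0-0| = 1
Tile 2: at (2,2), goal (0,1), distance |2-0|+|2-1| = 3
Sum: 3 + 1 + 4 + 2 + 2 + 1 + 1 + 3 = 17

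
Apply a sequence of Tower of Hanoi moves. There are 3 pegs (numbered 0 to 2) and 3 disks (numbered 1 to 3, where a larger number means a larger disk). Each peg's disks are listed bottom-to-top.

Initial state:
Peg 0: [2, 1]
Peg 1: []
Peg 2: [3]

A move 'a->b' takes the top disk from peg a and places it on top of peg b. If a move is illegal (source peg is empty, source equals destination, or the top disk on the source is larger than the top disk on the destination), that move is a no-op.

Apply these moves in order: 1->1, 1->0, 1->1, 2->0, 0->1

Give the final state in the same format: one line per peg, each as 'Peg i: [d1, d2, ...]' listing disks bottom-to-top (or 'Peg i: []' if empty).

Answer: Peg 0: [2]
Peg 1: [1]
Peg 2: [3]

Derivation:
After move 1 (1->1):
Peg 0: [2, 1]
Peg 1: []
Peg 2: [3]

After move 2 (1->0):
Peg 0: [2, 1]
Peg 1: []
Peg 2: [3]

After move 3 (1->1):
Peg 0: [2, 1]
Peg 1: []
Peg 2: [3]

After move 4 (2->0):
Peg 0: [2, 1]
Peg 1: []
Peg 2: [3]

After move 5 (0->1):
Peg 0: [2]
Peg 1: [1]
Peg 2: [3]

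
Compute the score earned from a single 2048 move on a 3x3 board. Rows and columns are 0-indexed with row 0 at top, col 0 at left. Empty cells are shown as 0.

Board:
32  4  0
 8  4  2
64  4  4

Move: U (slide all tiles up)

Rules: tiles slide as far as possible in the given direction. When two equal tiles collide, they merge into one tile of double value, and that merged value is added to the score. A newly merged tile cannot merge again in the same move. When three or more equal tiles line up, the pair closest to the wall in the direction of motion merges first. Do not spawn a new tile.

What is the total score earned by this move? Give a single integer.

Slide up:
col 0: [32, 8, 64] -> [32, 8, 64]  score +0 (running 0)
col 1: [4, 4, 4] -> [8, 4, 0]  score +8 (running 8)
col 2: [0, 2, 4] -> [2, 4, 0]  score +0 (running 8)
Board after move:
32  8  2
 8  4  4
64  0  0

Answer: 8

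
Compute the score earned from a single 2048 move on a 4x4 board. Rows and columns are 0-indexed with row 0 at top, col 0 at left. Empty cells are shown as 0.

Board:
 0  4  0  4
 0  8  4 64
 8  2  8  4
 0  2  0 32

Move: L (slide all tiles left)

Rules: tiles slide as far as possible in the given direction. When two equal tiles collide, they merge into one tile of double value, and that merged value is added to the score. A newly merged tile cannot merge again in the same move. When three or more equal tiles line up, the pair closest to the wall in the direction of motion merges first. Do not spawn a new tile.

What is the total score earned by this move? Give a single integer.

Slide left:
row 0: [0, 4, 0, 4] -> [8, 0, 0, 0]  score +8 (running 8)
row 1: [0, 8, 4, 64] -> [8, 4, 64, 0]  score +0 (running 8)
row 2: [8, 2, 8, 4] -> [8, 2, 8, 4]  score +0 (running 8)
row 3: [0, 2, 0, 32] -> [2, 32, 0, 0]  score +0 (running 8)
Board after move:
 8  0  0  0
 8  4 64  0
 8  2  8  4
 2 32  0  0

Answer: 8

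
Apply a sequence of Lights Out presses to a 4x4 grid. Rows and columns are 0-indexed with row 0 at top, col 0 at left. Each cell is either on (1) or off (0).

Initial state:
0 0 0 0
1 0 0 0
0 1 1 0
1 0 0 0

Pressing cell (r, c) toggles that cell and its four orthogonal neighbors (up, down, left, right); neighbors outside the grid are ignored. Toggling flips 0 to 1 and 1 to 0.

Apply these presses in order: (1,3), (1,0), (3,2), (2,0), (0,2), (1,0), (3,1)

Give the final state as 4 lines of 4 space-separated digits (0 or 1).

After press 1 at (1,3):
0 0 0 1
1 0 1 1
0 1 1 1
1 0 0 0

After press 2 at (1,0):
1 0 0 1
0 1 1 1
1 1 1 1
1 0 0 0

After press 3 at (3,2):
1 0 0 1
0 1 1 1
1 1 0 1
1 1 1 1

After press 4 at (2,0):
1 0 0 1
1 1 1 1
0 0 0 1
0 1 1 1

After press 5 at (0,2):
1 1 1 0
1 1 0 1
0 0 0 1
0 1 1 1

After press 6 at (1,0):
0 1 1 0
0 0 0 1
1 0 0 1
0 1 1 1

After press 7 at (3,1):
0 1 1 0
0 0 0 1
1 1 0 1
1 0 0 1

Answer: 0 1 1 0
0 0 0 1
1 1 0 1
1 0 0 1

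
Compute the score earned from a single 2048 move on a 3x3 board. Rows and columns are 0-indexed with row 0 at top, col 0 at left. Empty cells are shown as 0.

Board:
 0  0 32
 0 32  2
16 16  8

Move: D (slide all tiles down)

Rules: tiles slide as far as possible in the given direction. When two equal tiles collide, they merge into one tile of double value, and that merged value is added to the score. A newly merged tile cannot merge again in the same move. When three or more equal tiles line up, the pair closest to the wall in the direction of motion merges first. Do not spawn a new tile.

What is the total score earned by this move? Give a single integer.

Slide down:
col 0: [0, 0, 16] -> [0, 0, 16]  score +0 (running 0)
col 1: [0, 32, 16] -> [0, 32, 16]  score +0 (running 0)
col 2: [32, 2, 8] -> [32, 2, 8]  score +0 (running 0)
Board after move:
 0  0 32
 0 32  2
16 16  8

Answer: 0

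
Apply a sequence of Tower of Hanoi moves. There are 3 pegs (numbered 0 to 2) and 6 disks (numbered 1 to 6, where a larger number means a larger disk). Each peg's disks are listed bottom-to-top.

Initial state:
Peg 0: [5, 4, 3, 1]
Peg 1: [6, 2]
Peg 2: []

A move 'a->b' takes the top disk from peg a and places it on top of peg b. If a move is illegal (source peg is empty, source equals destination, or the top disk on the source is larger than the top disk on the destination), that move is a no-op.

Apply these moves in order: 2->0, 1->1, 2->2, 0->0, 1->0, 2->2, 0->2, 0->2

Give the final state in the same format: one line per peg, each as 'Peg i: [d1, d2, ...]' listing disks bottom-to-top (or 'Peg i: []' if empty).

Answer: Peg 0: [5, 4, 3]
Peg 1: [6, 2]
Peg 2: [1]

Derivation:
After move 1 (2->0):
Peg 0: [5, 4, 3, 1]
Peg 1: [6, 2]
Peg 2: []

After move 2 (1->1):
Peg 0: [5, 4, 3, 1]
Peg 1: [6, 2]
Peg 2: []

After move 3 (2->2):
Peg 0: [5, 4, 3, 1]
Peg 1: [6, 2]
Peg 2: []

After move 4 (0->0):
Peg 0: [5, 4, 3, 1]
Peg 1: [6, 2]
Peg 2: []

After move 5 (1->0):
Peg 0: [5, 4, 3, 1]
Peg 1: [6, 2]
Peg 2: []

After move 6 (2->2):
Peg 0: [5, 4, 3, 1]
Peg 1: [6, 2]
Peg 2: []

After move 7 (0->2):
Peg 0: [5, 4, 3]
Peg 1: [6, 2]
Peg 2: [1]

After move 8 (0->2):
Peg 0: [5, 4, 3]
Peg 1: [6, 2]
Peg 2: [1]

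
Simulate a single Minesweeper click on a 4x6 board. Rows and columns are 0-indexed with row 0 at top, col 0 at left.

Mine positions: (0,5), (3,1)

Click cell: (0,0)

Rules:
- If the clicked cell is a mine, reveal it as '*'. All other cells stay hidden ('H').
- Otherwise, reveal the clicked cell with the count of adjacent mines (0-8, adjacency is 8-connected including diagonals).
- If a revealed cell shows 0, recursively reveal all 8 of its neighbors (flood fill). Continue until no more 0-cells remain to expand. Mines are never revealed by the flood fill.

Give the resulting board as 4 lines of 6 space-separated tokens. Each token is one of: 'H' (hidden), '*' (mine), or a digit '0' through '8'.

0 0 0 0 1 H
0 0 0 0 1 1
1 1 1 0 0 0
H H 1 0 0 0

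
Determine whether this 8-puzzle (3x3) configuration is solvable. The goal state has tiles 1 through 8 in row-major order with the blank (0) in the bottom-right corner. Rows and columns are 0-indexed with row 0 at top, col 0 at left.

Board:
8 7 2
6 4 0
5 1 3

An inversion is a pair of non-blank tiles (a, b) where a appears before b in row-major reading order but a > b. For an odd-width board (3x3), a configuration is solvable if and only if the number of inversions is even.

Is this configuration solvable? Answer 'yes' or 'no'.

Answer: yes

Derivation:
Inversions (pairs i<j in row-major order where tile[i] > tile[j] > 0): 22
22 is even, so the puzzle is solvable.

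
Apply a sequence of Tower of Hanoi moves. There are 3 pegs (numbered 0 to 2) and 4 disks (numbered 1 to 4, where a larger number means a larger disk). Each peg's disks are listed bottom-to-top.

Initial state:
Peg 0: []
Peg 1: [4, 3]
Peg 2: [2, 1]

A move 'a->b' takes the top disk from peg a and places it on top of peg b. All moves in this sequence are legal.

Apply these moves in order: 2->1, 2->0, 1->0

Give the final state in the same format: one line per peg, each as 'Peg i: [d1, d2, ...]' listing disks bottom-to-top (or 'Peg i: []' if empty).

Answer: Peg 0: [2, 1]
Peg 1: [4, 3]
Peg 2: []

Derivation:
After move 1 (2->1):
Peg 0: []
Peg 1: [4, 3, 1]
Peg 2: [2]

After move 2 (2->0):
Peg 0: [2]
Peg 1: [4, 3, 1]
Peg 2: []

After move 3 (1->0):
Peg 0: [2, 1]
Peg 1: [4, 3]
Peg 2: []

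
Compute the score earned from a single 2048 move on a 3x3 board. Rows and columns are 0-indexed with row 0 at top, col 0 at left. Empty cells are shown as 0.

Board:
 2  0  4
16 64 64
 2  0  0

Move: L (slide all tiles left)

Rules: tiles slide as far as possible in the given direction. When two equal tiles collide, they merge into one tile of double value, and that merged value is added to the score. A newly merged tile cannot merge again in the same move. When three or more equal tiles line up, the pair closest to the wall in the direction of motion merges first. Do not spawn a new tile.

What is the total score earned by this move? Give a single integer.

Slide left:
row 0: [2, 0, 4] -> [2, 4, 0]  score +0 (running 0)
row 1: [16, 64, 64] -> [16, 128, 0]  score +128 (running 128)
row 2: [2, 0, 0] -> [2, 0, 0]  score +0 (running 128)
Board after move:
  2   4   0
 16 128   0
  2   0   0

Answer: 128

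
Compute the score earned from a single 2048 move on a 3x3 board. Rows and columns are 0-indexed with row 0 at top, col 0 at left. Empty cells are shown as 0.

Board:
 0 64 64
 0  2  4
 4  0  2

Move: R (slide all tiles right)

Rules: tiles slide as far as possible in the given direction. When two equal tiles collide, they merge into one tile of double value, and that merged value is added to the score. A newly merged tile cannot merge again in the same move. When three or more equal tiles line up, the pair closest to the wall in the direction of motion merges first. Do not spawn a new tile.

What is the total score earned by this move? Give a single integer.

Slide right:
row 0: [0, 64, 64] -> [0, 0, 128]  score +128 (running 128)
row 1: [0, 2, 4] -> [0, 2, 4]  score +0 (running 128)
row 2: [4, 0, 2] -> [0, 4, 2]  score +0 (running 128)
Board after move:
  0   0 128
  0   2   4
  0   4   2

Answer: 128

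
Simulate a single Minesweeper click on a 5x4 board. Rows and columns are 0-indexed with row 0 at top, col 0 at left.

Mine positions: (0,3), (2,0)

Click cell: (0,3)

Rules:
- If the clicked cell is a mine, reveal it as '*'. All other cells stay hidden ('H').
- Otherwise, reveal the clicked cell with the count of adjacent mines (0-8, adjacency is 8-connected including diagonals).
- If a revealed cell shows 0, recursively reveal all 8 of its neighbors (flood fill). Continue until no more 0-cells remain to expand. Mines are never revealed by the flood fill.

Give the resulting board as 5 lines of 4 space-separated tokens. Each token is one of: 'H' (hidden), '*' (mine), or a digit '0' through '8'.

H H H *
H H H H
H H H H
H H H H
H H H H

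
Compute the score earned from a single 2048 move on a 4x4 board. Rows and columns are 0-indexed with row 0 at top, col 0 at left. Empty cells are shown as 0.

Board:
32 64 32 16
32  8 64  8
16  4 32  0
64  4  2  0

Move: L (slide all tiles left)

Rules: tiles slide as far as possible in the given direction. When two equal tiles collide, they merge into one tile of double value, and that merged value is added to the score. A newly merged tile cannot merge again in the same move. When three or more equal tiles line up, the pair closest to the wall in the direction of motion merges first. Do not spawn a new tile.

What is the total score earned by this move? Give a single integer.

Answer: 0

Derivation:
Slide left:
row 0: [32, 64, 32, 16] -> [32, 64, 32, 16]  score +0 (running 0)
row 1: [32, 8, 64, 8] -> [32, 8, 64, 8]  score +0 (running 0)
row 2: [16, 4, 32, 0] -> [16, 4, 32, 0]  score +0 (running 0)
row 3: [64, 4, 2, 0] -> [64, 4, 2, 0]  score +0 (running 0)
Board after move:
32 64 32 16
32  8 64  8
16  4 32  0
64  4  2  0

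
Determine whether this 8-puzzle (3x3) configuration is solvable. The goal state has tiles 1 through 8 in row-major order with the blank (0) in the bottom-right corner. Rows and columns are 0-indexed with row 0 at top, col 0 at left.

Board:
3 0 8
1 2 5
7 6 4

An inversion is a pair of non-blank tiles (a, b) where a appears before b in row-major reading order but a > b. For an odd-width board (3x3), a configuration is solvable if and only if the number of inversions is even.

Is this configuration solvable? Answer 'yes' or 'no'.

Inversions (pairs i<j in row-major order where tile[i] > tile[j] > 0): 12
12 is even, so the puzzle is solvable.

Answer: yes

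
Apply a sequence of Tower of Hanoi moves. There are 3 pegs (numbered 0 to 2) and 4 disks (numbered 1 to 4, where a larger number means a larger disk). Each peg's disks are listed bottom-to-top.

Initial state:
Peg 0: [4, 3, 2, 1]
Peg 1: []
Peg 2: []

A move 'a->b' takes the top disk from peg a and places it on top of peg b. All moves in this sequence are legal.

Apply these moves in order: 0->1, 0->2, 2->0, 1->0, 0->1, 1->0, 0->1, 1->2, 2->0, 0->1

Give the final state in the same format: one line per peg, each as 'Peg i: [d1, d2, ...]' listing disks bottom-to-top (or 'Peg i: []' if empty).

After move 1 (0->1):
Peg 0: [4, 3, 2]
Peg 1: [1]
Peg 2: []

After move 2 (0->2):
Peg 0: [4, 3]
Peg 1: [1]
Peg 2: [2]

After move 3 (2->0):
Peg 0: [4, 3, 2]
Peg 1: [1]
Peg 2: []

After move 4 (1->0):
Peg 0: [4, 3, 2, 1]
Peg 1: []
Peg 2: []

After move 5 (0->1):
Peg 0: [4, 3, 2]
Peg 1: [1]
Peg 2: []

After move 6 (1->0):
Peg 0: [4, 3, 2, 1]
Peg 1: []
Peg 2: []

After move 7 (0->1):
Peg 0: [4, 3, 2]
Peg 1: [1]
Peg 2: []

After move 8 (1->2):
Peg 0: [4, 3, 2]
Peg 1: []
Peg 2: [1]

After move 9 (2->0):
Peg 0: [4, 3, 2, 1]
Peg 1: []
Peg 2: []

After move 10 (0->1):
Peg 0: [4, 3, 2]
Peg 1: [1]
Peg 2: []

Answer: Peg 0: [4, 3, 2]
Peg 1: [1]
Peg 2: []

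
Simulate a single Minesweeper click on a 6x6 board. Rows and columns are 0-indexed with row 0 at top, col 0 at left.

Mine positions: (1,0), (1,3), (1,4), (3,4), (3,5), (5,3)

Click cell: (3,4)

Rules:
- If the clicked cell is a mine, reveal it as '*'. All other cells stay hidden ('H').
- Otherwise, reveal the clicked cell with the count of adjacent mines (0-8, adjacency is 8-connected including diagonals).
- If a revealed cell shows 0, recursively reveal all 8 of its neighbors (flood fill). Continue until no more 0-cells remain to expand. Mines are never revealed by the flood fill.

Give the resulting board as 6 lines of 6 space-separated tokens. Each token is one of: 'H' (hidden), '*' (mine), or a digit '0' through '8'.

H H H H H H
H H H H H H
H H H H H H
H H H H * H
H H H H H H
H H H H H H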